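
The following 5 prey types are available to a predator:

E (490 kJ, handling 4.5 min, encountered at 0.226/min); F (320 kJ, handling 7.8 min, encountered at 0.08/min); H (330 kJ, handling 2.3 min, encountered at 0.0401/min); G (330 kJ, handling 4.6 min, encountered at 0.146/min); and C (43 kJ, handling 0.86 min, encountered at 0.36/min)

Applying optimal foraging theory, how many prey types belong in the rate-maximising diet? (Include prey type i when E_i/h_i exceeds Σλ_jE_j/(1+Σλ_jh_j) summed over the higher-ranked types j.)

3

Profitabilities (E/h, kJ/min): H 143, E 109, G 71.7, C 50, F 41. Add prey in this order while the next type's profitability exceeds the intake rate on those already taken.
Rate on top 1: 12.12. E: 109 > 12.12 → include.
Rate on top 2: 58.78. G: 71.7 > 58.78 → include.
Rate on top 3: 61.91. C: 50 < 61.91 → exclude; stop.
Optimal diet: H, E, G — 3 of 5 types.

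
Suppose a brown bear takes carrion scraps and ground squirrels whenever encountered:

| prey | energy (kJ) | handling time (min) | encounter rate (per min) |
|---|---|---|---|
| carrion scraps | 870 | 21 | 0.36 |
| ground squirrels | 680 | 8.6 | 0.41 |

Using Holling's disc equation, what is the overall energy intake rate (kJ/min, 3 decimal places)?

Energy encountered per unit search time: 0.36×870 + 0.41×680 = 592 kJ/min.
Handling time per unit search time: 0.36×21 + 0.41×8.6 = 11.09.
Rate = 592/(1 + 11.09) = 48.98 kJ/min.

48.982 kJ/min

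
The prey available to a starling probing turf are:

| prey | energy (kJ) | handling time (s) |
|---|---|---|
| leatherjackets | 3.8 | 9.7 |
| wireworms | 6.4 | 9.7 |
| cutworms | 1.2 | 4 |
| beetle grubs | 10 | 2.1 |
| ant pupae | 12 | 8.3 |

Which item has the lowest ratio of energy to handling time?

cutworms

In descending order of E/h:
beetle grubs: 10/2.1 = 4.76 kJ/s
ant pupae: 12/8.3 = 1.45 kJ/s
wireworms: 6.4/9.7 = 0.66 kJ/s
leatherjackets: 3.8/9.7 = 0.392 kJ/s
cutworms: 1.2/4 = 0.3 kJ/s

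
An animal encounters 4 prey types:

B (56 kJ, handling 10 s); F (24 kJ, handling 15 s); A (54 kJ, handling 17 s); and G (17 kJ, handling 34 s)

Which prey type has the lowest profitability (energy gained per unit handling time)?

In descending order of E/h:
B: 56/10 = 5.6 kJ/s
A: 54/17 = 3.18 kJ/s
F: 24/15 = 1.6 kJ/s
G: 17/34 = 0.5 kJ/s

G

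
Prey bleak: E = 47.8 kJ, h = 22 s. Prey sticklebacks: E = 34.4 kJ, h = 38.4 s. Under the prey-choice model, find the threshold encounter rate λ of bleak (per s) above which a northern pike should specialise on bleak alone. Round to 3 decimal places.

0.032 per s

Drop sticklebacks once their profitability E₂/h₂ falls below the rate achievable on bleak alone: E₂/h₂ = λE₁/(1 + λh₁).
Solve for λ: λE₁h₂ = E₂(1 + λh₁) → λ(E₁h₂ − E₂h₁) = E₂ → λ = E₂/(E₁h₂ − E₂h₁).
λ = 34.4/(47.8×38.4 − 34.4×22) = 34.4/1079 = 0.03189 per s.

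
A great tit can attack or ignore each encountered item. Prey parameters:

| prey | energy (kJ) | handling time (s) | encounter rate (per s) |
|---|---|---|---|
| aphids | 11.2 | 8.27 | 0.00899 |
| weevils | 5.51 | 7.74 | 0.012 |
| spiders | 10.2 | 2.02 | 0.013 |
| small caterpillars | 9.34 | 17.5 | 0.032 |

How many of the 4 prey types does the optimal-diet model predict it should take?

Rank by E/h (kJ/s): spiders 5.05, aphids 1.35, weevils 0.712, small caterpillars 0.534. Include each in turn until the next type's E/h falls below the running intake rate.
Rate on top 1: 0.1292. aphids: 1.35 > 0.1292 → include.
Rate on top 2: 0.212. weevils: 0.712 > 0.212 → include.
Rate on top 3: 0.2509. small caterpillars: 0.534 > 0.2509 → include.
Optimal diet: spiders, aphids, weevils, small caterpillars — 4 of 4 types.

4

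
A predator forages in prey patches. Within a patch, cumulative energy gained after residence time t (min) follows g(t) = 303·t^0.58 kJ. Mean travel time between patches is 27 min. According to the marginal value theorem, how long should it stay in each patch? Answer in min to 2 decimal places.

37.29 min

Optimal t* satisfies g'(t*) = g(t*)/(T + t*).
g'(t) = 0.58·303·t^-0.42. Setting 0.58·303·t^-0.42 = 303·t^0.58/(27+t) gives 0.58(27+t) = t, so 0.42·t = 0.58×27.
t* = 0.58×27/0.42 = 37.29 min.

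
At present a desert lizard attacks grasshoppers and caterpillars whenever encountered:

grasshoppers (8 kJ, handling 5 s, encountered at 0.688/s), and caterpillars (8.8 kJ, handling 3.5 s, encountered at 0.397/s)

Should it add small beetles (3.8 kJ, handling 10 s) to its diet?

No

On grasshoppers and caterpillars alone, R = ΣλE/(1+Σλh) = 8.998/5.829 = 1.543 kJ/s.
Profitability of small beetles: 3.8/10 = 0.38 kJ/s.
Since 0.38 < R, time spent handling small beetles is better spent searching.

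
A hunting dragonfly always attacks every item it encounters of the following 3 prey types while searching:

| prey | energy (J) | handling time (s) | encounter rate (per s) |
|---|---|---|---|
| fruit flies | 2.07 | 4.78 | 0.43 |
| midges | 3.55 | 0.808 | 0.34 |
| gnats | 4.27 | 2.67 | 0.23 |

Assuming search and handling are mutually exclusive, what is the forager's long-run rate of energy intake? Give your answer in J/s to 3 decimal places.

0.781 J/s

Energy encountered per unit search time: 0.43×2.07 + 0.34×3.55 + 0.23×4.27 = 3.079 J/s.
Handling time per unit search time: 0.43×4.78 + 0.34×0.808 + 0.23×2.67 = 2.944.
Rate = 3.079/(1 + 2.944) = 0.7807 J/s.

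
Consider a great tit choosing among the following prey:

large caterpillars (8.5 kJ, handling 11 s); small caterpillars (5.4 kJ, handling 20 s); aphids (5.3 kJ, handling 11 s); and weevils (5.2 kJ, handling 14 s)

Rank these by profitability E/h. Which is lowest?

Profitability E/h (kJ/s): large caterpillars = 8.5/11 = 0.773, small caterpillars = 5.4/20 = 0.27, aphids = 5.3/11 = 0.482, weevils = 5.2/14 = 0.371.
Ranked: large caterpillars > aphids > weevils > small caterpillars.

small caterpillars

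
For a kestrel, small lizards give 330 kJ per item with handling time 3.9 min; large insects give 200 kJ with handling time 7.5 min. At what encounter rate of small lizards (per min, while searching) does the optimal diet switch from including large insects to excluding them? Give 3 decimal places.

0.118 per min

The zero-one rule: include large insects iff E₂/h₂ > λE₁/(1+λh₁). Equality gives the switch point.
λE₁h₂ = E₂ + λE₂h₁ ⇒ λ = E₂/(E₁h₂ − E₂h₁) = 200/(2475 − 780) = 0.118 per min.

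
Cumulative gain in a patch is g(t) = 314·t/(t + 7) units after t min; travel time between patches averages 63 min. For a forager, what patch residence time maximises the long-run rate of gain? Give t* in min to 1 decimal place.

Maximise g(t)/(T+t): set derivative to zero → g'(t)(T+t) = g(t).
g'(t) = 314·7/(t + 7)². Setting 314·7/(t+7)² = 314t/[(t+7)(63+t)] gives 7(63+t) = t(t+7), so t² = 7×63 = 441.
t* = √441 = 21 min.

21.0 min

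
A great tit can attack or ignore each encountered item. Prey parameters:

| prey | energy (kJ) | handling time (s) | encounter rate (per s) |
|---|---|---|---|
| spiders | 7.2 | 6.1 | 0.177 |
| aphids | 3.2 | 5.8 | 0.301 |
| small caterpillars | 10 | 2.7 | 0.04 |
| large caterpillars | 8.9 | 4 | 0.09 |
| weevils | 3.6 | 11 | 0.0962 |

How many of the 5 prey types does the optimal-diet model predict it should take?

3

Profitabilities (E/h, kJ/s): small caterpillars 3.7, large caterpillars 2.23, spiders 1.18, aphids 0.552, weevils 0.327. Add prey in this order while the next type's profitability exceeds the intake rate on those already taken.
Rate on top 1: 0.361. large caterpillars: 2.23 > 0.361 → include.
Rate on top 2: 0.8181. spiders: 1.18 > 0.8181 → include.
Rate on top 3: 0.9716. aphids: 0.552 < 0.9716 → exclude; stop.
Optimal diet: small caterpillars, large caterpillars, spiders — 3 of 5 types.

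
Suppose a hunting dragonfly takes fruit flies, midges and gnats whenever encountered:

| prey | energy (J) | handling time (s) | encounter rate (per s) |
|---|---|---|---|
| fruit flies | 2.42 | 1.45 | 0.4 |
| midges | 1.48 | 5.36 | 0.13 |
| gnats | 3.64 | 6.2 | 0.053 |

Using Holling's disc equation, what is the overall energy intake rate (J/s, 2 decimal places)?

0.52 J/s

Energy encountered per unit search time: 0.4×2.42 + 0.13×1.48 + 0.053×3.64 = 1.353 J/s.
Handling time per unit search time: 0.4×1.45 + 0.13×5.36 + 0.053×6.2 = 1.605.
Rate = 1.353/(1 + 1.605) = 0.5194 J/s.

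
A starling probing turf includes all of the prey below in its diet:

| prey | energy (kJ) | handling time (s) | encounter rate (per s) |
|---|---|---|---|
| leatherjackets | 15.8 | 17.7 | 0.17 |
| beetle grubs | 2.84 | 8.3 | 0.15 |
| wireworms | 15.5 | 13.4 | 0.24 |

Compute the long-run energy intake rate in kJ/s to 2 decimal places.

R = (0.17×15.8 + 0.15×2.84 + 0.24×15.5) / (1 + 0.17×17.7 + 0.15×8.3 + 0.24×13.4) = 6.832/8.47 = 0.8066 kJ/s.

0.81 kJ/s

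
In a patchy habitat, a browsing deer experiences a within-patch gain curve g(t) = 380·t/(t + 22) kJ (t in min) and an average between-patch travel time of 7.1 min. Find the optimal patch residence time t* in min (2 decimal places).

12.50 min

Optimal t* satisfies g'(t*) = g(t*)/(T + t*).
g'(t) = 380·22/(t + 22)². Setting 380·22/(t+22)² = 380t/[(t+22)(7.1+t)] gives 22(7.1+t) = t(t+22), so t² = 22×7.1 = 156.2.
t* = √156.2 = 12.5 min.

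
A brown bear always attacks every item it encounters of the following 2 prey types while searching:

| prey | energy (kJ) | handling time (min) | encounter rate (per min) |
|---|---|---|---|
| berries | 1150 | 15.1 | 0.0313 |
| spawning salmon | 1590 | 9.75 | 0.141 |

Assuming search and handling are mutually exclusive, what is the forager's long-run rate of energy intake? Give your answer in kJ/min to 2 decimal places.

91.38 kJ/min

R = (0.0313×1150 + 0.141×1590) / (1 + 0.0313×15.1 + 0.141×9.75) = 260.2/2.847 = 91.38 kJ/min.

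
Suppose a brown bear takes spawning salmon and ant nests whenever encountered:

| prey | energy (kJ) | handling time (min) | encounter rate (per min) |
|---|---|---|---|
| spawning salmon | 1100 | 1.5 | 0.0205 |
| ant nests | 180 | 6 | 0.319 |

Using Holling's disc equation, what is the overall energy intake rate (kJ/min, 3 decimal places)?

27.157 kJ/min

R = (0.0205×1100 + 0.319×180) / (1 + 0.0205×1.5 + 0.319×6) = 79.97/2.945 = 27.16 kJ/min.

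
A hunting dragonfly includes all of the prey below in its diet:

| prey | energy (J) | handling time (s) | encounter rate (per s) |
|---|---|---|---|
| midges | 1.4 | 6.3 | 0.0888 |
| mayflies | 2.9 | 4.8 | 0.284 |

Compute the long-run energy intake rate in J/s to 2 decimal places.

0.32 J/s

R = Σλ_iE_i / (1 + Σλ_ih_i)
Numerator: 0.0888×1.4 + 0.284×2.9 = 0.9479
Denominator: 1 + 0.0888×6.3 + 0.284×4.8 = 2.923
R = 0.9479/2.923 = 0.3243 J/s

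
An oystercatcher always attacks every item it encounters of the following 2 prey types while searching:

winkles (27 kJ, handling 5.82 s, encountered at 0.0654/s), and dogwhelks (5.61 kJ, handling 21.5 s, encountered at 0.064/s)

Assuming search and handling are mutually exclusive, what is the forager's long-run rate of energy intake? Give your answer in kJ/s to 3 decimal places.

0.771 kJ/s

Energy encountered per unit search time: 0.0654×27 + 0.064×5.61 = 2.125 kJ/s.
Handling time per unit search time: 0.0654×5.82 + 0.064×21.5 = 1.757.
Rate = 2.125/(1 + 1.757) = 0.7708 kJ/s.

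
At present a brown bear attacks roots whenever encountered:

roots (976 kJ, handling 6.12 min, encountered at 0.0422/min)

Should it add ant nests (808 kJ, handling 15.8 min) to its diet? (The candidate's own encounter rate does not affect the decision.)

Yes

On roots alone, R = ΣλE/(1+Σλh) = 41.19/1.258 = 32.73 kJ/min.
Profitability of ant nests: 808/15.8 = 51.14 kJ/min.
51.14 > 32.73, so adding ant nests raises the average — include it.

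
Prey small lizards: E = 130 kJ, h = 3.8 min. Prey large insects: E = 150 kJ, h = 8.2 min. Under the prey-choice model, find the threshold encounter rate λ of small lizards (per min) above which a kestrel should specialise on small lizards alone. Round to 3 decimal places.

The zero-one rule: include large insects iff E₂/h₂ > λE₁/(1+λh₁). Equality gives the switch point.
λE₁h₂ = E₂ + λE₂h₁ ⇒ λ = E₂/(E₁h₂ − E₂h₁) = 150/(1066 − 570) = 0.3024 per min.

0.302 per min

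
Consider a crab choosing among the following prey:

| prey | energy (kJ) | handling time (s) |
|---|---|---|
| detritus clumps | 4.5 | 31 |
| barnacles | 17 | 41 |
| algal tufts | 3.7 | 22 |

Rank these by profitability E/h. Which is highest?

barnacles

Profitability E/h (kJ/s): detritus clumps = 4.5/31 = 0.145, barnacles = 17/41 = 0.415, algal tufts = 3.7/22 = 0.168.
Ranked: barnacles > algal tufts > detritus clumps.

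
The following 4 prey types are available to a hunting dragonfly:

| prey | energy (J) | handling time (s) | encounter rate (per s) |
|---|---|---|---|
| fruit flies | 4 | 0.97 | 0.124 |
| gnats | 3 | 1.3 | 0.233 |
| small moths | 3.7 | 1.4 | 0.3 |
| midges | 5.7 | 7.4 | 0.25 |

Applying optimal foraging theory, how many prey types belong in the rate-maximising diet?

Rank by E/h (J/s): fruit flies 4.12, small moths 2.64, gnats 2.31, midges 0.77. Include each in turn until the next type's E/h falls below the running intake rate.
Rate on top 1: 0.4427. small moths: 2.64 > 0.4427 → include.
Rate on top 2: 1.043. gnats: 2.31 > 1.043 → include.
Rate on top 3: 1.251. midges: 0.77 < 1.251 → exclude; stop.
Optimal diet: fruit flies, small moths, gnats — 3 of 4 types.

3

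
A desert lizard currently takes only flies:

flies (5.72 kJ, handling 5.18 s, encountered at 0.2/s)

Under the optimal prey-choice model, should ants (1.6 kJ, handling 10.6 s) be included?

No

Intake rate on the current diet: R = (0.2×5.72) / (1 + 0.2×5.18) = 1.144/2.036 = 0.5619 kJ/s.
ants: E/h = 1.6/10.6 = 0.1509 kJ/s.
Since 0.1509 < R, time spent handling ants is better spent searching.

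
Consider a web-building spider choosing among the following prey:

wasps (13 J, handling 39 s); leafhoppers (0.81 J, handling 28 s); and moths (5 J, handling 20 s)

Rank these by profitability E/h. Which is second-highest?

moths

Profitability E/h (J/s): wasps = 13/39 = 0.333, leafhoppers = 0.81/28 = 0.0289, moths = 5/20 = 0.25.
Ranked: wasps > moths > leafhoppers.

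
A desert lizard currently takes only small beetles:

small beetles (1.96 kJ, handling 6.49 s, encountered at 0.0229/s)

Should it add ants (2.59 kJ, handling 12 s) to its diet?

Yes

Intake rate on the current diet: R = (0.0229×1.96) / (1 + 0.0229×6.49) = 0.04488/1.149 = 0.03908 kJ/s.
Profitability of ants: 2.59/12 = 0.2158 kJ/s.
0.2158 > 0.03908, so adding ants raises the average — include it.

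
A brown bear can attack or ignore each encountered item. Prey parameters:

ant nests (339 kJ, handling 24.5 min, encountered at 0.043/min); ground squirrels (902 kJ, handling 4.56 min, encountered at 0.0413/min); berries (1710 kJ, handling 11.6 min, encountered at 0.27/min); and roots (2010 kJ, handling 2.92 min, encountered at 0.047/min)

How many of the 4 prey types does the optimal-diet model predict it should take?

3

Rank by E/h (kJ/min): roots 688, ground squirrels 198, berries 147, ant nests 13.8. Include each in turn until the next type's E/h falls below the running intake rate.
Rate on top 1: 83.07. ground squirrels: 198 > 83.07 → include.
Rate on top 2: 99.37. berries: 147 > 99.37 → include.
Rate on top 3: 133.1. ant nests: 13.8 < 133.1 → exclude; stop.
Optimal diet: roots, ground squirrels, berries — 3 of 4 types.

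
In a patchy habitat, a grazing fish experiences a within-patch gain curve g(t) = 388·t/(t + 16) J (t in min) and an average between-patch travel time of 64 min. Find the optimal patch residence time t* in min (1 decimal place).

By the marginal value theorem, leave when the instantaneous gain rate g'(t) equals the habitat-wide average g(t)/(T + t).
g'(t) = 388·16/(t + 16)². Setting 388·16/(t+16)² = 388t/[(t+16)(64+t)] gives 16(64+t) = t(t+16), so t² = 16×64 = 1024.
t* = √1024 = 32 min.

32.0 min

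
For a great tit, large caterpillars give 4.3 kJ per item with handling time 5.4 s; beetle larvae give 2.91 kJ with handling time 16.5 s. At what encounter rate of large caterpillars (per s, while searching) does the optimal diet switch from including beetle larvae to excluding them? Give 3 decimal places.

At the threshold, the rate on large caterpillars alone equals the profitability of beetle larvae: λ·4.3/(1 + λ·5.4) = 2.91/16.5 = 0.1764.
Rearranging, λ(4.3 − 0.1764×5.4) = 0.1764, so λ = 0.1764/3.348 = 0.05268 per s.

0.053 per s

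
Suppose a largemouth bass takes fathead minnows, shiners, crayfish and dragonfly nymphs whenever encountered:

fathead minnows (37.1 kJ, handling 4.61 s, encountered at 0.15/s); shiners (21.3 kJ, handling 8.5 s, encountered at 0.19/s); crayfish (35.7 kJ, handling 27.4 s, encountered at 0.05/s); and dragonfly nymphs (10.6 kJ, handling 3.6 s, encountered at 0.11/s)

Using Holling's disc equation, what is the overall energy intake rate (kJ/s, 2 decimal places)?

2.48 kJ/s

Energy encountered per unit search time: 0.15×37.1 + 0.19×21.3 + 0.05×35.7 + 0.11×10.6 = 12.56 kJ/s.
Handling time per unit search time: 0.15×4.61 + 0.19×8.5 + 0.05×27.4 + 0.11×3.6 = 4.072.
Rate = 12.56/(1 + 4.072) = 2.477 kJ/s.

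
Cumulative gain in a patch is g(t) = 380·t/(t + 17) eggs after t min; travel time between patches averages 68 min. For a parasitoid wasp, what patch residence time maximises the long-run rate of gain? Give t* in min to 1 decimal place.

Optimal t* satisfies g'(t*) = g(t*)/(T + t*).
g'(t) = 380·17/(t + 17)². Setting 380·17/(t+17)² = 380t/[(t+17)(68+t)] gives 17(68+t) = t(t+17), so t² = 17×68 = 1156.
t* = √1156 = 34 min.

34.0 min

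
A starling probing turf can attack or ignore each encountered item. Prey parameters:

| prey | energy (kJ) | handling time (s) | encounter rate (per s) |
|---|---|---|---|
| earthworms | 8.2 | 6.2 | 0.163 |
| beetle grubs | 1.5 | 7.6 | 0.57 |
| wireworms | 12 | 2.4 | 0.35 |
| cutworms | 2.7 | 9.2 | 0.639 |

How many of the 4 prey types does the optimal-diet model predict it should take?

E/h in descending order: wireworms 5, earthworms 1.32, cutworms 0.293, beetle grubs 0.197 kJ/s. The optimal diet is the largest prefix of this list for which every included type satisfies E_i/h_i > R on the types above it.
Rate on top 1: 2.283. earthworms: 1.32 < 2.283 → exclude; stop.
Optimal diet: wireworms — 1 of 4 types.

1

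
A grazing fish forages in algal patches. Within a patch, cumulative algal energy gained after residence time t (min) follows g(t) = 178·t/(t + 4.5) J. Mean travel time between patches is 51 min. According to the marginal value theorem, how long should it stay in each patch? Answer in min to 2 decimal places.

By the marginal value theorem, leave when the instantaneous gain rate g'(t) equals the habitat-wide average g(t)/(T + t).
g'(t) = 178·4.5/(t + 4.5)². Setting 178·4.5/(t+4.5)² = 178t/[(t+4.5)(51+t)] gives 4.5(51+t) = t(t+4.5), so t² = 4.5×51 = 229.5.
t* = √229.5 = 15.15 min.

15.15 min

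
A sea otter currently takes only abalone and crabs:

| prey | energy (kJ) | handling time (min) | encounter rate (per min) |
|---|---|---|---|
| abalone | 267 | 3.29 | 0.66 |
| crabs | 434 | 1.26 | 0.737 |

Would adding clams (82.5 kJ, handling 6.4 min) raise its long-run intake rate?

Current rate: (0.66×267 + 0.737×434)/(1 + 0.66×3.29 + 0.737×1.26) = 121 kJ/min.
clams: E/h = 82.5/6.4 = 12.89 kJ/min.
Since 12.89 < R, time spent handling clams is better spent searching.

No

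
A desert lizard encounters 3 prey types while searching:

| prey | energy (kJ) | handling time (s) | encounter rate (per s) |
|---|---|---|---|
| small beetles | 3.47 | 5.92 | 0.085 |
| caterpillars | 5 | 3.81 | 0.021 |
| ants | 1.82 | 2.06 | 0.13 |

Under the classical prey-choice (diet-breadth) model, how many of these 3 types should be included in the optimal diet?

3

Profitabilities (E/h, kJ/s): caterpillars 1.31, ants 0.883, small beetles 0.586. Add prey in this order while the next type's profitability exceeds the intake rate on those already taken.
Rate on top 1: 0.09722. ants: 0.883 > 0.09722 → include.
Rate on top 2: 0.2534. small beetles: 0.586 > 0.2534 → include.
Optimal diet: caterpillars, ants, small beetles — 3 of 3 types.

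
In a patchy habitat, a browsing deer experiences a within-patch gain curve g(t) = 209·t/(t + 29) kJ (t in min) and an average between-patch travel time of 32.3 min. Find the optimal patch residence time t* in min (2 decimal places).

Maximise g(t)/(T+t): set derivative to zero → g'(t)(T+t) = g(t).
g'(t) = 209·29/(t + 29)². Setting 209·29/(t+29)² = 209t/[(t+29)(32.3+t)] gives 29(32.3+t) = t(t+29), so t² = 29×32.3 = 936.7.
t* = √936.7 = 30.61 min.

30.61 min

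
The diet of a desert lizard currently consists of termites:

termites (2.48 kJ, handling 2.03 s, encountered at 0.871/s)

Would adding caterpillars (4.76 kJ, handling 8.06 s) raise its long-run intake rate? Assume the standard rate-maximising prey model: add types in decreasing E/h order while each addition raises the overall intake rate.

No

On termites alone, R = ΣλE/(1+Σλh) = 2.16/2.768 = 0.7803 kJ/s.
caterpillars: E/h = 4.76/8.06 = 0.5906 kJ/s.
Since 0.5906 < R, time spent handling caterpillars is better spent searching.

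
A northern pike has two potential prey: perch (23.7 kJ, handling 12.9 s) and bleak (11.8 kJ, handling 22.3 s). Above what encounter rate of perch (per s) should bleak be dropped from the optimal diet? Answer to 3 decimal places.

The zero-one rule: include bleak iff E₂/h₂ > λE₁/(1+λh₁). Equality gives the switch point.
λE₁h₂ = E₂ + λE₂h₁ ⇒ λ = E₂/(E₁h₂ − E₂h₁) = 11.8/(528.5 − 152.2) = 0.03136 per s.

0.031 per s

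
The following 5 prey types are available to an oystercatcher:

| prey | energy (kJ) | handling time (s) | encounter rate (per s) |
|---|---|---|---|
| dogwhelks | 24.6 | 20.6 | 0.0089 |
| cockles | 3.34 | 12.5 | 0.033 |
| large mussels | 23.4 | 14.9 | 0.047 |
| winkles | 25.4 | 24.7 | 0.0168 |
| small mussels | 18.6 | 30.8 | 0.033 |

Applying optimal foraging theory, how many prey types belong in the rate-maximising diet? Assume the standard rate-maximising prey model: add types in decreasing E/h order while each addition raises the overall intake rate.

Rank by E/h (kJ/s): large mussels 1.57, dogwhelks 1.19, winkles 1.03, small mussels 0.604, cockles 0.267. Include each in turn until the next type's E/h falls below the running intake rate.
Rate on top 1: 0.6468. dogwhelks: 1.19 > 0.6468 → include.
Rate on top 2: 0.7001. winkles: 1.03 > 0.7001 → include.
Rate on top 3: 0.7594. small mussels: 0.604 < 0.7594 → exclude; stop.
Optimal diet: large mussels, dogwhelks, winkles — 3 of 5 types.

3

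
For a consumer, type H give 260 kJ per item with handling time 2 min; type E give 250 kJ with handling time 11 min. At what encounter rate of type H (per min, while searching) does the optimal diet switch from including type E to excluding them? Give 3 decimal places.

The zero-one rule: include type E iff E₂/h₂ > λE₁/(1+λh₁). Equality gives the switch point.
λE₁h₂ = E₂ + λE₂h₁ ⇒ λ = E₂/(E₁h₂ − E₂h₁) = 250/(2860 − 500) = 0.1059 per min.

0.106 per min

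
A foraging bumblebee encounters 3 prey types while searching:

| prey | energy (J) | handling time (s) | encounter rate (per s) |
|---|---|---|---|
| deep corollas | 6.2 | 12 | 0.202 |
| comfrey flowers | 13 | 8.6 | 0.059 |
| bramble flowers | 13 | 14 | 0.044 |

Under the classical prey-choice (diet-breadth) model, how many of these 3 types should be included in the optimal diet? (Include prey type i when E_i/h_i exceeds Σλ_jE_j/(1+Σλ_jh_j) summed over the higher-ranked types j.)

Rank by E/h (J/s): comfrey flowers 1.51, bramble flowers 0.929, deep corollas 0.517. Include each in turn until the next type's E/h falls below the running intake rate.
Rate on top 1: 0.5088. bramble flowers: 0.929 > 0.5088 → include.
Rate on top 2: 0.6306. deep corollas: 0.517 < 0.6306 → exclude; stop.
Optimal diet: comfrey flowers, bramble flowers — 2 of 3 types.

2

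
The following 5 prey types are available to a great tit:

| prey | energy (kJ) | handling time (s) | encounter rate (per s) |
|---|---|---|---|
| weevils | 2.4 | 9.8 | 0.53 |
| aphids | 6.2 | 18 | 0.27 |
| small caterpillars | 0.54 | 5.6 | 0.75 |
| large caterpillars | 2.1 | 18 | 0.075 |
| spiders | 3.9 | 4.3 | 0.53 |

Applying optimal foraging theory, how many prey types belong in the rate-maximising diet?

E/h in descending order: spiders 0.907, aphids 0.344, weevils 0.245, large caterpillars 0.117, small caterpillars 0.0964 kJ/s. The optimal diet is the largest prefix of this list for which every included type satisfies E_i/h_i > R on the types above it.
Rate on top 1: 0.6304. aphids: 0.344 < 0.6304 → exclude; stop.
Optimal diet: spiders — 1 of 5 types.

1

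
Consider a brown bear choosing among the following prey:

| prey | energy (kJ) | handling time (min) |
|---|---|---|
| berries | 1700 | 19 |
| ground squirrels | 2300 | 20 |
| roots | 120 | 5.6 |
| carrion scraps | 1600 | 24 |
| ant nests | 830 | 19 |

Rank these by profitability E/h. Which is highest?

In descending order of E/h:
ground squirrels: 2300/20 = 115 kJ/min
berries: 1700/19 = 89.5 kJ/min
carrion scraps: 1600/24 = 66.7 kJ/min
ant nests: 830/19 = 43.7 kJ/min
roots: 120/5.6 = 21.4 kJ/min

ground squirrels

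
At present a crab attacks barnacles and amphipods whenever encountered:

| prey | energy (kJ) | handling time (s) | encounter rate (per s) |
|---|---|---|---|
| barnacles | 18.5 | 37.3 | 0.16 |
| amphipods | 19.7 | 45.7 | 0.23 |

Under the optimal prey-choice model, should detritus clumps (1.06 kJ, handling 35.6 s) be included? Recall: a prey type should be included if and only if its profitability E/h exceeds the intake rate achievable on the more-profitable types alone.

Current rate: (0.16×18.5 + 0.23×19.7)/(1 + 0.16×37.3 + 0.23×45.7) = 0.4286 kJ/s.
detritus clumps: E/h = 1.06/35.6 = 0.02978 kJ/s.
0.02978 < 0.4286, so adding detritus clumps would lower the average — exclude it.

No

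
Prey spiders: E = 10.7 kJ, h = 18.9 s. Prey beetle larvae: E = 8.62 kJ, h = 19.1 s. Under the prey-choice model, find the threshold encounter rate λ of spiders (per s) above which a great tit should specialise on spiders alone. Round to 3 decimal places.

0.208 per s

The zero-one rule: include beetle larvae iff E₂/h₂ > λE₁/(1+λh₁). Equality gives the switch point.
λE₁h₂ = E₂ + λE₂h₁ ⇒ λ = E₂/(E₁h₂ − E₂h₁) = 8.62/(204.4 − 162.9) = 0.208 per s.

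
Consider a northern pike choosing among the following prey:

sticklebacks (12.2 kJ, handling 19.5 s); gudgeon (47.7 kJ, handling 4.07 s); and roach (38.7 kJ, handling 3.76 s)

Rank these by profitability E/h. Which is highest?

gudgeon

Profitability E/h (kJ/s): sticklebacks = 12.2/19.5 = 0.626, gudgeon = 47.7/4.07 = 11.7, roach = 38.7/3.76 = 10.3.
Ranked: gudgeon > roach > sticklebacks.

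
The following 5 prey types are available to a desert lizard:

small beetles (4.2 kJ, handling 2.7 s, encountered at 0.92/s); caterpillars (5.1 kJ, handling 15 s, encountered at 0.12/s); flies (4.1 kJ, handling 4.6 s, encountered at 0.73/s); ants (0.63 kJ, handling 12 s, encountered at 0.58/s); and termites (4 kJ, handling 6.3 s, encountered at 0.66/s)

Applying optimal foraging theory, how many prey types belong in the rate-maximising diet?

1

Rank by E/h (kJ/s): small beetles 1.56, flies 0.891, termites 0.635, caterpillars 0.34, ants 0.0525. Include each in turn until the next type's E/h falls below the running intake rate.
Rate on top 1: 1.109. flies: 0.891 < 1.109 → exclude; stop.
Optimal diet: small beetles — 1 of 5 types.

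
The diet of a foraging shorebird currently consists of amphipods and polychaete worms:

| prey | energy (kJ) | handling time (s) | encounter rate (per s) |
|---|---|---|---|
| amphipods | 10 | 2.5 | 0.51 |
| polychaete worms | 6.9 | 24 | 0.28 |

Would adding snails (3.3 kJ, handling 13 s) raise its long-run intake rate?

No

Current rate: (0.51×10 + 0.28×6.9)/(1 + 0.51×2.5 + 0.28×24) = 0.7818 kJ/s.
snails: E/h = 3.3/13 = 0.2538 kJ/s.
Since 0.2538 < R, time spent handling snails is better spent searching.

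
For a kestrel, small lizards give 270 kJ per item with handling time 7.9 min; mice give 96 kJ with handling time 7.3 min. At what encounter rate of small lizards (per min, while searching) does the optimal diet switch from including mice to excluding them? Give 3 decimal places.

At the threshold, the rate on small lizards alone equals the profitability of mice: λ·270/(1 + λ·7.9) = 96/7.3 = 13.15.
Rearranging, λ(270 − 13.15×7.9) = 13.15, so λ = 13.15/166.1 = 0.07917 per min.

0.079 per min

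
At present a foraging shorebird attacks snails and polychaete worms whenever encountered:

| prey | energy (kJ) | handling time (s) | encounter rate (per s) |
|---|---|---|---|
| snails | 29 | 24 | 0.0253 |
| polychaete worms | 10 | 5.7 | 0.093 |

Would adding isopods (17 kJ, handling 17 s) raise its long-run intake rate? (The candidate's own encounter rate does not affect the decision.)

Yes

Current rate: (0.0253×29 + 0.093×10)/(1 + 0.0253×24 + 0.093×5.7) = 0.7784 kJ/s.
Profitability of isopods: 17/17 = 1 kJ/s.
1 > 0.7784, so adding isopods raises the average — include it.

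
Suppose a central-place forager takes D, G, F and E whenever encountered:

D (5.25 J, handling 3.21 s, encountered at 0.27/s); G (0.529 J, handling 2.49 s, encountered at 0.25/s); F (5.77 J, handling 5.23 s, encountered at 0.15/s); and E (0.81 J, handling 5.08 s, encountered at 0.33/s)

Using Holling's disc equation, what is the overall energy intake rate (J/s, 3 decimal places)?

0.542 J/s

Energy encountered per unit search time: 0.27×5.25 + 0.25×0.529 + 0.15×5.77 + 0.33×0.81 = 2.683 J/s.
Handling time per unit search time: 0.27×3.21 + 0.25×2.49 + 0.15×5.23 + 0.33×5.08 = 3.95.
Rate = 2.683/(1 + 3.95) = 0.5419 J/s.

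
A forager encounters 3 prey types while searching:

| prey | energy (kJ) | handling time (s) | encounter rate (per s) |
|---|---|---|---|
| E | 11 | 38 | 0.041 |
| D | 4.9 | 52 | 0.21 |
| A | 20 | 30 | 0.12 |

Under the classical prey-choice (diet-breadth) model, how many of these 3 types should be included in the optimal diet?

1

E/h in descending order: A 0.667, E 0.289, D 0.0942 kJ/s. The optimal diet is the largest prefix of this list for which every included type satisfies E_i/h_i > R on the types above it.
Rate on top 1: 0.5217. E: 0.289 < 0.5217 → exclude; stop.
Optimal diet: A — 1 of 3 types.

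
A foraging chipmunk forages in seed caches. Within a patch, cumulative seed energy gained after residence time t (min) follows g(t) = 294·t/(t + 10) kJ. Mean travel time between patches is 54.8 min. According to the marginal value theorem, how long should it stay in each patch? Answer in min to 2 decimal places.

By the marginal value theorem, leave when the instantaneous gain rate g'(t) equals the habitat-wide average g(t)/(T + t).
g'(t) = 294·10/(t + 10)². Setting 294·10/(t+10)² = 294t/[(t+10)(54.8+t)] gives 10(54.8+t) = t(t+10), so t² = 10×54.8 = 548.
t* = √548 = 23.41 min.

23.41 min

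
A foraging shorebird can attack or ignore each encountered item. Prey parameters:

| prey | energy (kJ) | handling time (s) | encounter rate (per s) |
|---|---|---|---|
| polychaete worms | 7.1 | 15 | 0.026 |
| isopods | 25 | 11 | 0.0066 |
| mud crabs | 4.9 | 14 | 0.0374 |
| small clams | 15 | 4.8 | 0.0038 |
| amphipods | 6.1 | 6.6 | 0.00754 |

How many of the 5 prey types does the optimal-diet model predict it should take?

Rank by E/h (kJ/s): small clams 3.12, isopods 2.27, amphipods 0.924, polychaete worms 0.473, mud crabs 0.35. Include each in turn until the next type's E/h falls below the running intake rate.
Rate on top 1: 0.05598. isopods: 2.27 > 0.05598 → include.
Rate on top 2: 0.2035. amphipods: 0.924 > 0.2035 → include.
Rate on top 3: 0.235. polychaete worms: 0.473 > 0.235 → include.
Rate on top 4: 0.2957. mud crabs: 0.35 > 0.2957 → include.
Optimal diet: small clams, isopods, amphipods, polychaete worms, mud crabs — 5 of 5 types.

5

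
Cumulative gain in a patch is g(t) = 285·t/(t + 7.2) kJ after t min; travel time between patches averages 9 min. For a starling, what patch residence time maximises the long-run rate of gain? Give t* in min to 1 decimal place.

8.0 min

Maximise g(t)/(T+t): set derivative to zero → g'(t)(T+t) = g(t).
g'(t) = 285·7.2/(t + 7.2)². Setting 285·7.2/(t+7.2)² = 285t/[(t+7.2)(9+t)] gives 7.2(9+t) = t(t+7.2), so t² = 7.2×9 = 64.8.
t* = √64.8 = 8.05 min.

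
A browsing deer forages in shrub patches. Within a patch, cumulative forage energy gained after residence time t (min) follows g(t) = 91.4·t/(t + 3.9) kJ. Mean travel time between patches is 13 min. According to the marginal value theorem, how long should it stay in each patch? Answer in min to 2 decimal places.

7.12 min

Optimal t* satisfies g'(t*) = g(t*)/(T + t*).
g'(t) = 91.4·3.9/(t + 3.9)². Setting 91.4·3.9/(t+3.9)² = 91.4t/[(t+3.9)(13+t)] gives 3.9(13+t) = t(t+3.9), so t² = 3.9×13 = 50.7.
t* = √50.7 = 7.12 min.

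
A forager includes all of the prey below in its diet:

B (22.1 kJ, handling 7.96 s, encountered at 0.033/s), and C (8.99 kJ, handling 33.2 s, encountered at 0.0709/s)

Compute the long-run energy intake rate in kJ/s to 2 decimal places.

0.38 kJ/s

Energy encountered per unit search time: 0.033×22.1 + 0.0709×8.99 = 1.367 kJ/s.
Handling time per unit search time: 0.033×7.96 + 0.0709×33.2 = 2.617.
Rate = 1.367/(1 + 2.617) = 0.3779 kJ/s.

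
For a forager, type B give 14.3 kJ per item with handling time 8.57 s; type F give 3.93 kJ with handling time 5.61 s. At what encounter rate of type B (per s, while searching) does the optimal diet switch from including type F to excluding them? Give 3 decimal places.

0.084 per s

At the threshold, the rate on type B alone equals the profitability of type F: λ·14.3/(1 + λ·8.57) = 3.93/5.61 = 0.7005.
Rearranging, λ(14.3 − 0.7005×8.57) = 0.7005, so λ = 0.7005/8.296 = 0.08444 per s.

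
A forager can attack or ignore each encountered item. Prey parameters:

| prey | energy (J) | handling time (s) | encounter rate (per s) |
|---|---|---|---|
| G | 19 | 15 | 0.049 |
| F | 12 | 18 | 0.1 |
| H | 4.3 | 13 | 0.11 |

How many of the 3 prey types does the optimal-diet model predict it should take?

Profitabilities (E/h, J/s): G 1.27, F 0.667, H 0.331. Add prey in this order while the next type's profitability exceeds the intake rate on those already taken.
Rate on top 1: 0.5366. F: 0.667 > 0.5366 → include.
Rate on top 2: 0.6028. H: 0.331 < 0.6028 → exclude; stop.
Optimal diet: G, F — 2 of 3 types.

2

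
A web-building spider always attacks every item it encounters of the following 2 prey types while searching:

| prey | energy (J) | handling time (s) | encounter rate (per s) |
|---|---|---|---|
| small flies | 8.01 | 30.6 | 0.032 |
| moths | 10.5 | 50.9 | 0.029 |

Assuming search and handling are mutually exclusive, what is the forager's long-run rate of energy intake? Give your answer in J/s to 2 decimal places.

0.16 J/s

Energy encountered per unit search time: 0.032×8.01 + 0.029×10.5 = 0.5608 J/s.
Handling time per unit search time: 0.032×30.6 + 0.029×50.9 = 2.455.
Rate = 0.5608/(1 + 2.455) = 0.1623 J/s.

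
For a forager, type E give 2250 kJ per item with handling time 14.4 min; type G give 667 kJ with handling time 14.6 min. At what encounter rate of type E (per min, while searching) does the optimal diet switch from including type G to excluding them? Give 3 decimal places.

0.029 per min

Drop type G once their profitability E₂/h₂ falls below the rate achievable on type E alone: E₂/h₂ = λE₁/(1 + λh₁).
Solve for λ: λE₁h₂ = E₂(1 + λh₁) → λ(E₁h₂ − E₂h₁) = E₂ → λ = E₂/(E₁h₂ − E₂h₁).
λ = 667/(2250×14.6 − 667×14.4) = 667/2.325e+04 = 0.02869 per min.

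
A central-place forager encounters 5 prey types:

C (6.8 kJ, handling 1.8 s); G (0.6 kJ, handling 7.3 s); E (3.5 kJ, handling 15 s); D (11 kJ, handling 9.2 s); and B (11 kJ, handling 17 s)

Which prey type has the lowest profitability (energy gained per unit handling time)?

G

In descending order of E/h:
C: 6.8/1.8 = 3.78 kJ/s
D: 11/9.2 = 1.2 kJ/s
B: 11/17 = 0.647 kJ/s
E: 3.5/15 = 0.233 kJ/s
G: 0.6/7.3 = 0.0822 kJ/s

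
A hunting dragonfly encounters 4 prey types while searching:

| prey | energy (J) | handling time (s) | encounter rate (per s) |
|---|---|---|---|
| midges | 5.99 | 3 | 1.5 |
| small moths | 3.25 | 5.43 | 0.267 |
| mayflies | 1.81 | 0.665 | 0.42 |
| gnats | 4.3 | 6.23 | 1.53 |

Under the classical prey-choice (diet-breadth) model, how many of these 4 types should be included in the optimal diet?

2

E/h in descending order: mayflies 2.72, midges 2, gnats 0.69, small moths 0.599 J/s. The optimal diet is the largest prefix of this list for which every included type satisfies E_i/h_i > R on the types above it.
Rate on top 1: 0.5942. midges: 2 > 0.5942 → include.
Rate on top 2: 1.686. gnats: 0.69 < 1.686 → exclude; stop.
Optimal diet: mayflies, midges — 2 of 4 types.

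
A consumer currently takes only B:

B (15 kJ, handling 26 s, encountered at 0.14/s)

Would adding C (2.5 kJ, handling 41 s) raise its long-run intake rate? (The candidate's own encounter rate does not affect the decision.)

No

Current rate: (0.14×15)/(1 + 0.14×26) = 0.4526 kJ/s.
Profitability of C: 2.5/41 = 0.06098 kJ/s.
0.06098 < 0.4526, so adding C would lower the average — exclude it.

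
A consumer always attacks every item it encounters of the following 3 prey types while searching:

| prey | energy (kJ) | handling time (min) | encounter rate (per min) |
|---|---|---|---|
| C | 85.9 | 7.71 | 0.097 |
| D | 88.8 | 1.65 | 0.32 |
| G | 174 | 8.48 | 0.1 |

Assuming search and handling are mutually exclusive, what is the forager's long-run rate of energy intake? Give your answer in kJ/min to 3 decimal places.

R = Σλ_iE_i / (1 + Σλ_ih_i)
Numerator: 0.097×85.9 + 0.32×88.8 + 0.1×174 = 54.15
Denominator: 1 + 0.097×7.71 + 0.32×1.65 + 0.1×8.48 = 3.124
R = 54.15/3.124 = 17.33 kJ/min

17.334 kJ/min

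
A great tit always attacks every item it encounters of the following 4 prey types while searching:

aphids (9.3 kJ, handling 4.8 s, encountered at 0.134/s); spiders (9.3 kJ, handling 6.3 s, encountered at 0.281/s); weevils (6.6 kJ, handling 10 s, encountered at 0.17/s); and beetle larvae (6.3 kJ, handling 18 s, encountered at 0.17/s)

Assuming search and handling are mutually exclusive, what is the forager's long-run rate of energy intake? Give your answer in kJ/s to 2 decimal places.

0.74 kJ/s

Energy encountered per unit search time: 0.134×9.3 + 0.281×9.3 + 0.17×6.6 + 0.17×6.3 = 6.053 kJ/s.
Handling time per unit search time: 0.134×4.8 + 0.281×6.3 + 0.17×10 + 0.17×18 = 7.174.
Rate = 6.053/(1 + 7.174) = 0.7405 kJ/s.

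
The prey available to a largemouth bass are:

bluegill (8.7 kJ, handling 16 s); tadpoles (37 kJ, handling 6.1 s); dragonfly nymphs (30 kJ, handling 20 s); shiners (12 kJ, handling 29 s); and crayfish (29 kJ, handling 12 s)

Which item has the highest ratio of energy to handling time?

Profitability E/h (kJ/s): bluegill = 8.7/16 = 0.544, tadpoles = 37/6.1 = 6.07, dragonfly nymphs = 30/20 = 1.5, shiners = 12/29 = 0.414, crayfish = 29/12 = 2.42.
Ranked: tadpoles > crayfish > dragonfly nymphs > bluegill > shiners.

tadpoles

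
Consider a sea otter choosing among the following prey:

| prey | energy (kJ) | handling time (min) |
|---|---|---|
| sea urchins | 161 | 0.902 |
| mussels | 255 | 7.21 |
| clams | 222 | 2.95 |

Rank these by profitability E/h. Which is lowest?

Profitability E/h (kJ/min): sea urchins = 161/0.902 = 178, mussels = 255/7.21 = 35.4, clams = 222/2.95 = 75.3.
Ranked: sea urchins > clams > mussels.

mussels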